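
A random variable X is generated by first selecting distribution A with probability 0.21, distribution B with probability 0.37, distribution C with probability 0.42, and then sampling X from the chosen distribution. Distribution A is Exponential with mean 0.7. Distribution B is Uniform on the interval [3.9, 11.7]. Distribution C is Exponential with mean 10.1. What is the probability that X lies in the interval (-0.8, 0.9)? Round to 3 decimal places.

0.188

Conditional on each component, P(-0.8 < X < 0.9): A: 0.723547; B: 0; C: 0.0852541.
By total probability, P(-0.8 < X < 0.9) = 0.21·0.723547 + 0.37·0 + 0.42·0.0852541 = 0.187752.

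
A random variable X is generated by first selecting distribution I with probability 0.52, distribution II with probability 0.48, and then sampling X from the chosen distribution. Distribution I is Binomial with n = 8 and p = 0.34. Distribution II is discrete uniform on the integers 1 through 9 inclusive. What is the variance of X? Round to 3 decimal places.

Per component, I: μ=2.72, E[X²]=9.1936; II: μ=5, E[X²]=31.6667.
E[X] = 0.52·2.72 + 0.48·5 = 3.8144.
E[X²] = 0.52·9.1936 + 0.48·31.6667 = 19.9807.
Var(X) = E[X²] − (E[X])² = 19.9807 − 14.5496 = 5.43102.

5.431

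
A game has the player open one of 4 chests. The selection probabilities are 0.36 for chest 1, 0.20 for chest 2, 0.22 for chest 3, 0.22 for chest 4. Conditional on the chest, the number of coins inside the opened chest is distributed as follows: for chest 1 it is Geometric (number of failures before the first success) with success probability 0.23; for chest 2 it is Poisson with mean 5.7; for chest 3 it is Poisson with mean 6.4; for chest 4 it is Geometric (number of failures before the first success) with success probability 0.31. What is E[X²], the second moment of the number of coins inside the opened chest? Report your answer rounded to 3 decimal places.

For each component E[X²] = Var + (mean)², giving 1: 25.7637; 2: 38.19; 3: 47.36; 4: 12.1342.
Overall E[X²] = 0.36·25.7637 + 0.2·38.19 + 0.22·47.36 + 0.22·12.1342 = 30.0017.

30.002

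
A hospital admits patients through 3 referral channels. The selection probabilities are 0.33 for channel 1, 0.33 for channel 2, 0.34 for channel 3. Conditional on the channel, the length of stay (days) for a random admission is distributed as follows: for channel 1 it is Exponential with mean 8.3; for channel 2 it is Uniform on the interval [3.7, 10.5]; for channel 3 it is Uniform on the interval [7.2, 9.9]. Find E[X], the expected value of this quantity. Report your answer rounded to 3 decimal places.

7.989

Component means — 1: 8.3; 2: 7.1; 3: 8.55.
E[X] = 0.33·8.3 + 0.33·7.1 + 0.34·8.55 = 7.989.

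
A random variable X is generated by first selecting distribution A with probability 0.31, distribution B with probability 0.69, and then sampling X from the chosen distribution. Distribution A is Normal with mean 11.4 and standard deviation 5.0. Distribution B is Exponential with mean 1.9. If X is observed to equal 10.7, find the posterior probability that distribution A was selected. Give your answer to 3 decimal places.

Likelihoods f(10.7 | ·): A: 0.0790103; B: 0.00188574.
Posterior ∝ prior × likelihood. Numerator for A: 0.31·0.0790103 = 0.0244932.
Normalizing constant: 0.31·0.0790103 + 0.69·0.00188574 = 0.0257944.
P(A | observation) = 0.0244932 / 0.0257944 = 0.949556.

0.950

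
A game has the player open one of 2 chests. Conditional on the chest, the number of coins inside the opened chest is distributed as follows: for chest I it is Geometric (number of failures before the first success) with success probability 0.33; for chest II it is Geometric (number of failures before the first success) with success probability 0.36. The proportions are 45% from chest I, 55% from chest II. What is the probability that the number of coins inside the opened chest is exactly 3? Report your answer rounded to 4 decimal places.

0.0966

Conditional on each chest, P(X = 3): I: 0.0992518; II: 0.0943718.
By total probability, P(X = 3) = 0.45·0.0992518 + 0.55·0.0943718 = 0.0965678.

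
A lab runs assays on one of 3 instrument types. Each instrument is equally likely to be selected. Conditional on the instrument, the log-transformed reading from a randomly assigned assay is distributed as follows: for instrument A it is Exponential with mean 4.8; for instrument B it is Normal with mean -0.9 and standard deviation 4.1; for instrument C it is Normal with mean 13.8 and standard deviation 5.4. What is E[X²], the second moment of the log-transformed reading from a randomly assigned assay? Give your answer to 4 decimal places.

For each component E[X²] = Var + (mean)², giving A: 46.08; B: 17.62; C: 219.6.
Overall E[X²] = 0.333333·46.08 + 0.333333·17.62 + 0.333333·219.6 = 94.4333.

94.4333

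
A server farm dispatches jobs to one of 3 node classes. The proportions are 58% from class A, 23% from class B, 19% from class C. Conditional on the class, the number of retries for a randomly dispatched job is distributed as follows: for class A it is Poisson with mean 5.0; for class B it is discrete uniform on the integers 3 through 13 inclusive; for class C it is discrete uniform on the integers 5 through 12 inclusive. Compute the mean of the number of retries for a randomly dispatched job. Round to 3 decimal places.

6.355

Component means — A: 5; B: 8; C: 8.5.
E[X] = 0.58·5 + 0.23·8 + 0.19·8.5 = 6.355.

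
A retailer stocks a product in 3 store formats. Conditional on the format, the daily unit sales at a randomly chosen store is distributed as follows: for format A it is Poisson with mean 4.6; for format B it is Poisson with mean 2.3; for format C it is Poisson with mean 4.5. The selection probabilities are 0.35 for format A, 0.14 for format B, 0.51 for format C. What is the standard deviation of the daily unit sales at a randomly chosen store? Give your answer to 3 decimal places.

Per component, A: μ=4.6, E[X²]=25.76; B: μ=2.3, E[X²]=7.59; C: μ=4.5, E[X²]=24.75.
E[X] = 0.35·4.6 + 0.14·2.3 + 0.51·4.5 = 4.227.
E[X²] = 0.35·25.76 + 0.14·7.59 + 0.51·24.75 = 22.7011.
Var(X) = E[X²] − (E[X])² = 22.7011 − 17.8675 = 4.83357.
SD(X) = √4.83357 = 2.19854.

2.199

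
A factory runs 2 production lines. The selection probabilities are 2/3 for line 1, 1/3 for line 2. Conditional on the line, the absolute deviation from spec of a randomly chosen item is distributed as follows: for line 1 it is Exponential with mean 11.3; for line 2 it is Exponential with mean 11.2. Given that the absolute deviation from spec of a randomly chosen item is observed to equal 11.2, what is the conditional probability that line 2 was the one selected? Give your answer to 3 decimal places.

0.333

Likelihoods f(11.2 | ·): 1: 0.0328451; 2: 0.0328464.
Posterior ∝ prior × likelihood. Numerator for 2: 0.333333·0.0328464 = 0.0109488.
Normalizing constant: 0.666667·0.0328451 + 0.333333·0.0328464 = 0.0328455.
P(2 | observation) = 0.0109488 / 0.0328455 = 0.333342.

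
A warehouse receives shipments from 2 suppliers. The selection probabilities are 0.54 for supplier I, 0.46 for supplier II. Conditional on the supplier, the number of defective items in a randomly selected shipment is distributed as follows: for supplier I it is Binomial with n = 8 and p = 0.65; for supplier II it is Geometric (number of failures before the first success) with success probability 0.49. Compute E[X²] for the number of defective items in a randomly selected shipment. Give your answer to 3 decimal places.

For each component E[X²] = Var + (mean)², giving I: 28.86; II: 3.20741.
Overall E[X²] = 0.54·28.86 + 0.46·3.20741 = 17.0598.

17.060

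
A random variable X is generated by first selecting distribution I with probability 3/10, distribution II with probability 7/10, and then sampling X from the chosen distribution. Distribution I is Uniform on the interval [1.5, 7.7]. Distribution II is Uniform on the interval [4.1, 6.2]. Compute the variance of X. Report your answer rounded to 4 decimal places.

1.2818

Per component, I: μ=4.6, E[X²]=24.3633; II: μ=5.15, E[X²]=26.89.
E[X] = 0.3·4.6 + 0.7·5.15 = 4.985.
E[X²] = 0.3·24.3633 + 0.7·26.89 = 26.132.
Var(X) = E[X²] − (E[X])² = 26.132 − 24.8502 = 1.28178.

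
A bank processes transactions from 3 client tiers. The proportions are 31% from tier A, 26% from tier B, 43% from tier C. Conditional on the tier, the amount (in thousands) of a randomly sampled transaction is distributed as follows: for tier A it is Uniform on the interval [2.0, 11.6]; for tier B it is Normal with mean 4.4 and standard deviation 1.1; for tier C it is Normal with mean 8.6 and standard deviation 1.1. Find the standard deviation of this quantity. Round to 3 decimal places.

2.467

Per component, A: μ=6.8, E[X²]=53.92; B: μ=4.4, E[X²]=20.57; C: μ=8.6, E[X²]=75.17.
E[X] = 0.31·6.8 + 0.26·4.4 + 0.43·8.6 = 6.95.
E[X²] = 0.31·53.92 + 0.26·20.57 + 0.43·75.17 = 54.3865.
Var(X) = E[X²] − (E[X])² = 54.3865 − 48.3025 = 6.084.
SD(X) = √6.084 = 2.46658.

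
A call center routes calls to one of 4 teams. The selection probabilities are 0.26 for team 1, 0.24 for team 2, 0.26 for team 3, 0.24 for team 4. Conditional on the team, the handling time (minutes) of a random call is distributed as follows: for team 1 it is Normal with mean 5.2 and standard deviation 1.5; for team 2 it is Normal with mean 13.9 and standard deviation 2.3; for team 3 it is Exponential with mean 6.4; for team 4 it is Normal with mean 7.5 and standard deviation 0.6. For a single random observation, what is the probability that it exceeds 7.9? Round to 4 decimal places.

0.3845

Conditional on each team, P(X > 7.9): 1: 0.0359303; 2: 0.995456; 3: 0.291017; 4: 0.252493.
By total probability, P(X > 7.9) = 0.26·0.0359303 + 0.24·0.995456 + 0.26·0.291017 + 0.24·0.252493 = 0.384514.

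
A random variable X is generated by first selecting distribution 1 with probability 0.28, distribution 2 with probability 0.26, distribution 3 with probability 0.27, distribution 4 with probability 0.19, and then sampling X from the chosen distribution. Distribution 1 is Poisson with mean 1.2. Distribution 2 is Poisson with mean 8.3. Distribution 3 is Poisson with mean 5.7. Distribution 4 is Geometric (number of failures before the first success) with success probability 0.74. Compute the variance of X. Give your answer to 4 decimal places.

14.4256

Per component, 1: μ=1.2, E[X²]=2.64; 2: μ=8.3, E[X²]=77.19; 3: μ=5.7, E[X²]=38.19; 4: μ=0.351351, E[X²]=0.598247.
E[X] = 0.28·1.2 + 0.26·8.3 + 0.27·5.7 + 0.19·0.351351 = 4.09976.
E[X²] = 0.28·2.64 + 0.26·77.19 + 0.27·38.19 + 0.19·0.598247 = 31.2336.
Var(X) = E[X²] − (E[X])² = 31.2336 − 16.808 = 14.4256.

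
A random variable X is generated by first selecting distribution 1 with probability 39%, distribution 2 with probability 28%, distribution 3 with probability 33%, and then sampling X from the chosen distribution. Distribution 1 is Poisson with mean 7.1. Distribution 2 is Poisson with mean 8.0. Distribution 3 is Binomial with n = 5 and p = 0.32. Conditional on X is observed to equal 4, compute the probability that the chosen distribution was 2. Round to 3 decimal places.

0.259

Likelihoods P(X=4 | ·): 1: 0.0873638; 2: 0.0572523; 3: 0.0356516.
Posterior ∝ prior × likelihood. Numerator for 2: 0.28·0.0572523 = 0.0160306.
Normalizing constant: 0.39·0.0873638 + 0.28·0.0572523 + 0.33·0.0356516 = 0.0618675.
P(2 | observation) = 0.0160306 / 0.0618675 = 0.259112.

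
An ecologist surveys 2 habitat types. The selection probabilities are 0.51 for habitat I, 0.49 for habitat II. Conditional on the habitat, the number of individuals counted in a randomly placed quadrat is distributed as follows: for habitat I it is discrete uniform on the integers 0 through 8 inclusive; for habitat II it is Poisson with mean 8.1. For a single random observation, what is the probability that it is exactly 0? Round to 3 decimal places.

0.057

Conditional on each habitat, P(X = 0): I: 0.111111; II: 0.000303539.
By total probability, P(X = 0) = 0.51·0.111111 + 0.49·0.000303539 = 0.0568154.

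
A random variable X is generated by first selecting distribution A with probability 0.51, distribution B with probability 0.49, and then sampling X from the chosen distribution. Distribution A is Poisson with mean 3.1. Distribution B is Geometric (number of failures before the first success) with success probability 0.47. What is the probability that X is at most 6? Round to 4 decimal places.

0.9745

Conditional on each component, P(X ≤ 6): A: 0.961196; B: 0.988253.
By total probability, P(X ≤ 6) = 0.51·0.961196 + 0.49·0.988253 = 0.974454.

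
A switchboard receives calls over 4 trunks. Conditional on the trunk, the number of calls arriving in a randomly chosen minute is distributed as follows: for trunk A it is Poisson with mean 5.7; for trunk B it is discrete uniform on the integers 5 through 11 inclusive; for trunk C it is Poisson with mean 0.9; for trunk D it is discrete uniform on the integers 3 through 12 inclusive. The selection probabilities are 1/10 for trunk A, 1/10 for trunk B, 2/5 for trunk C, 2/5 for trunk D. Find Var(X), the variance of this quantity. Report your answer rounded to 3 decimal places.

14.730

Per component, A: μ=5.7, E[X²]=38.19; B: μ=8, E[X²]=68; C: μ=0.9, E[X²]=1.71; D: μ=7.5, E[X²]=64.5.
E[X] = 0.1·5.7 + 0.1·8 + 0.4·0.9 + 0.4·7.5 = 4.73.
E[X²] = 0.1·38.19 + 0.1·68 + 0.4·1.71 + 0.4·64.5 = 37.103.
Var(X) = E[X²] − (E[X])² = 37.103 − 22.3729 = 14.7301.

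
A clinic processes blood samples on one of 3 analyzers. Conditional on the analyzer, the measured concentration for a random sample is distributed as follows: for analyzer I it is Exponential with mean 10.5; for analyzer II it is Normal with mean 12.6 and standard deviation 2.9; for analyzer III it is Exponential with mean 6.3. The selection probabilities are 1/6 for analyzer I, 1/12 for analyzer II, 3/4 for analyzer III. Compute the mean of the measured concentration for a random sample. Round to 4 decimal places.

7.5250

Component means — I: 10.5; II: 12.6; III: 6.3.
E[X] = 0.166667·10.5 + 0.0833333·12.6 + 0.75·6.3 = 7.525.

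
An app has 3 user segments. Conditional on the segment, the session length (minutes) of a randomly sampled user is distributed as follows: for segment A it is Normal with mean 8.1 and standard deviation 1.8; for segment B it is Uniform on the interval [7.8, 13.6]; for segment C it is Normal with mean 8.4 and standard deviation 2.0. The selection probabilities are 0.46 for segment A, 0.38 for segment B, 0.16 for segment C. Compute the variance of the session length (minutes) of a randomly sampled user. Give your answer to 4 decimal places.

Per component, A: μ=8.1, E[X²]=68.85; B: μ=10.7, E[X²]=117.293; C: μ=8.4, E[X²]=74.56.
E[X] = 0.46·8.1 + 0.38·10.7 + 0.16·8.4 = 9.136.
E[X²] = 0.46·68.85 + 0.38·117.293 + 0.16·74.56 = 88.1721.
Var(X) = E[X²] − (E[X])² = 88.1721 − 83.4665 = 4.70557.

4.7056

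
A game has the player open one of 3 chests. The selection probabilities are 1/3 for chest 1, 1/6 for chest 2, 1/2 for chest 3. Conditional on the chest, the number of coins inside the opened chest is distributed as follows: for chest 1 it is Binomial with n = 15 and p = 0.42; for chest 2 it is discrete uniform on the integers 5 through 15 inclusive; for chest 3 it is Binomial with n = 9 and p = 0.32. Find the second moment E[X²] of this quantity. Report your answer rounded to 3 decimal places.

37.908

For each component E[X²] = Var + (mean)², giving 1: 43.344; 2: 110; 3: 10.2528.
Overall E[X²] = 0.333333·43.344 + 0.166667·110 + 0.5·10.2528 = 37.9077.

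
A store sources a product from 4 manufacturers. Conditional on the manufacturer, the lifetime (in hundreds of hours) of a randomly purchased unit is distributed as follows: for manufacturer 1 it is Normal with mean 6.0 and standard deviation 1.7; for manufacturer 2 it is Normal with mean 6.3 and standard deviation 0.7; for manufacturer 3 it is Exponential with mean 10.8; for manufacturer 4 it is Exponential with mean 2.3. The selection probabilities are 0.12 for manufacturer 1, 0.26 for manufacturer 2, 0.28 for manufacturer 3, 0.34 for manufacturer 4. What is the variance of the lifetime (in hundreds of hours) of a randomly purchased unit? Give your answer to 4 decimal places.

46.0343

Per component, 1: μ=6, E[X²]=38.89; 2: μ=6.3, E[X²]=40.18; 3: μ=10.8, E[X²]=233.28; 4: μ=2.3, E[X²]=10.58.
E[X] = 0.12·6 + 0.26·6.3 + 0.28·10.8 + 0.34·2.3 = 6.164.
E[X²] = 0.12·38.89 + 0.26·40.18 + 0.28·233.28 + 0.34·10.58 = 84.0292.
Var(X) = E[X²] − (E[X])² = 84.0292 − 37.9949 = 46.0343.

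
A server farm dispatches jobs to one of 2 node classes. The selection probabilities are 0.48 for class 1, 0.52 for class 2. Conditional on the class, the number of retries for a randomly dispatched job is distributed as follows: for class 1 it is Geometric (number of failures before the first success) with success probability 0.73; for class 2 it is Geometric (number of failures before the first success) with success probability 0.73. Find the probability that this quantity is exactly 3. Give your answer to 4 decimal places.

Conditional on each class, P(X = 3): 1: 0.0143686; 2: 0.0143686.
By total probability, P(X = 3) = 0.48·0.0143686 + 0.52·0.0143686 = 0.0143686.

0.0144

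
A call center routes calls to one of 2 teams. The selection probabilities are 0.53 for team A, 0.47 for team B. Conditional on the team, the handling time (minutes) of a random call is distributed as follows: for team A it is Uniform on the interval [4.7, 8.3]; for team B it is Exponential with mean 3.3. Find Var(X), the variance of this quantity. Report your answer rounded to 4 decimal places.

Per component, A: μ=6.5, E[X²]=43.33; B: μ=3.3, E[X²]=21.78.
E[X] = 0.53·6.5 + 0.47·3.3 = 4.996.
E[X²] = 0.53·43.33 + 0.47·21.78 = 33.2015.
Var(X) = E[X²] − (E[X])² = 33.2015 − 24.96 = 8.24148.

8.2415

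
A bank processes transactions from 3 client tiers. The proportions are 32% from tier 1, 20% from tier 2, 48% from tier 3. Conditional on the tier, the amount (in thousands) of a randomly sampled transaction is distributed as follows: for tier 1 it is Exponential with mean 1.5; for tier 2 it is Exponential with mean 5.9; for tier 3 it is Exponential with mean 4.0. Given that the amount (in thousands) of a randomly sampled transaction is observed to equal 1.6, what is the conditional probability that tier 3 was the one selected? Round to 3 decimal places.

Likelihoods f(1.6 | ·): 1: 0.229436; 2: 0.129233; 3: 0.16758.
Posterior ∝ prior × likelihood. Numerator for 3: 0.48·0.16758 = 0.0804384.
Normalizing constant: 0.32·0.229436 + 0.2·0.129233 + 0.48·0.16758 = 0.179704.
P(3 | observation) = 0.0804384 / 0.179704 = 0.447615.

0.448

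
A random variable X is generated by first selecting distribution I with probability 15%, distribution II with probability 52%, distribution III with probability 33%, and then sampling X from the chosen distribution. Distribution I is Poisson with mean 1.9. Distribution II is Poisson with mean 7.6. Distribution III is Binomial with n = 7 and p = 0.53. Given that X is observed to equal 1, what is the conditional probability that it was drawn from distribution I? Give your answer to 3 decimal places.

0.737

Likelihoods P(X=1 | ·): I: 0.28418; II: 0.00380343; III: 0.0399909.
Posterior ∝ prior × likelihood. Numerator for I: 0.15·0.28418 = 0.0426271.
Normalizing constant: 0.15·0.28418 + 0.52·0.00380343 + 0.33·0.0399909 = 0.0578018.
P(I | observation) = 0.0426271 / 0.0578018 = 0.737469.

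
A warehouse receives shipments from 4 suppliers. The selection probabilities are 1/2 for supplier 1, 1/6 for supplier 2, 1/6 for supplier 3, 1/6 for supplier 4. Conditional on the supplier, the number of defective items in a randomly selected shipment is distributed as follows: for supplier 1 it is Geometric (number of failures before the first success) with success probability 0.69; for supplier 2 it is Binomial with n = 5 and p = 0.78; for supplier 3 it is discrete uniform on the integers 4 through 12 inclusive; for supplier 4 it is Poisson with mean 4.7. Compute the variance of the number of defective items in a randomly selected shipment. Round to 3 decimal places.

10.399

Per component, 1: μ=0.449275, E[X²]=0.852972; 2: μ=3.9, E[X²]=16.068; 3: μ=8, E[X²]=70.6667; 4: μ=4.7, E[X²]=26.79.
E[X] = 0.5·0.449275 + 0.166667·3.9 + 0.166667·8 + 0.166667·4.7 = 2.9913.
E[X²] = 0.5·0.852972 + 0.166667·16.068 + 0.166667·70.6667 + 0.166667·26.79 = 19.3473.
Var(X) = E[X²] − (E[X])² = 19.3473 − 8.9479 = 10.3994.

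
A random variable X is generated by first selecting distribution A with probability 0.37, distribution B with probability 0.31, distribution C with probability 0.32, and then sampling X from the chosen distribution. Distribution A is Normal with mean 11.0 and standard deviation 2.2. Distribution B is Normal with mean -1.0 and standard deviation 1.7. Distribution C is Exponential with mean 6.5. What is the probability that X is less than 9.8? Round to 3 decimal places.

Conditional on each component, P(X < 9.8): A: 0.29272; B: 1; C: 0.77858.
By total probability, P(X < 9.8) = 0.37·0.29272 + 0.31·1 + 0.32·0.77858 = 0.667452.

0.667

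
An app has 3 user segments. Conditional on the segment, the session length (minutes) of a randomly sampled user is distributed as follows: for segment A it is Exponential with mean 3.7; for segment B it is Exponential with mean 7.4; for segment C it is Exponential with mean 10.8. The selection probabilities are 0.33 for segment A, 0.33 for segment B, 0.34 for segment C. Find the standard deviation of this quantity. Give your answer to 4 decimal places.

8.4077

Per component, A: μ=3.7, E[X²]=27.38; B: μ=7.4, E[X²]=109.52; C: μ=10.8, E[X²]=233.28.
E[X] = 0.33·3.7 + 0.33·7.4 + 0.34·10.8 = 7.335.
E[X²] = 0.33·27.38 + 0.33·109.52 + 0.34·233.28 = 124.492.
Var(X) = E[X²] − (E[X])² = 124.492 − 53.8022 = 70.69.
SD(X) = √70.69 = 8.40773.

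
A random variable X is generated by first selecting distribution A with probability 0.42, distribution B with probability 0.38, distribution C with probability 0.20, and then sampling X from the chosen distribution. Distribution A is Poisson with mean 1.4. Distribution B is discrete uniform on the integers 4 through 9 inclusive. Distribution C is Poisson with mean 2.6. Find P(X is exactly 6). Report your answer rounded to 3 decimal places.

Conditional on each component, P(X = 6): A: 0.00257883; B: 0.166667; C: 0.0318671.
By total probability, P(X = 6) = 0.42·0.00257883 + 0.38·0.166667 + 0.2·0.0318671 = 0.0707899.

0.071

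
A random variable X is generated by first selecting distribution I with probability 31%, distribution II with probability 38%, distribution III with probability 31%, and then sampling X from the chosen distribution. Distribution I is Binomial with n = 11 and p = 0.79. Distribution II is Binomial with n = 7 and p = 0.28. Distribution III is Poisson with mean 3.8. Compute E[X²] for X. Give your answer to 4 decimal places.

For each component E[X²] = Var + (mean)², giving I: 77.341; II: 5.2528; III: 18.24.
Overall E[X²] = 0.31·77.341 + 0.38·5.2528 + 0.31·18.24 = 31.6262.

31.6262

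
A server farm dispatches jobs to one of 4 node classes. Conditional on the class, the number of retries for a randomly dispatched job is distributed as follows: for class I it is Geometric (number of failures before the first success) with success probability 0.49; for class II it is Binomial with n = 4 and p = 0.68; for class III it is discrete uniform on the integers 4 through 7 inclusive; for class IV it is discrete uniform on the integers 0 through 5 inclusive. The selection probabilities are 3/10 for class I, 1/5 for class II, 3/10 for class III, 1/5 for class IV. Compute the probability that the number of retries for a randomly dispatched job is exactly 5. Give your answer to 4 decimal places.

Conditional on each class, P(X = 5): I: 0.0169062; II: 0; III: 0.25; IV: 0.166667.
By total probability, P(X = 5) = 0.3·0.0169062 + 0.2·0 + 0.3·0.25 + 0.2·0.166667 = 0.113405.

0.1134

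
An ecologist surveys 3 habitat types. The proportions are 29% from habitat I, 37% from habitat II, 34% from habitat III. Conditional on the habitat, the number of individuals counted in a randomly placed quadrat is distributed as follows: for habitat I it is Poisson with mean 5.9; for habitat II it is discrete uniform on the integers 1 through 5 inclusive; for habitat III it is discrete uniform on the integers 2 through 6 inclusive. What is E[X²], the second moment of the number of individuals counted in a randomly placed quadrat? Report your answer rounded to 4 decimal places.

For each component E[X²] = Var + (mean)², giving I: 40.71; II: 11; III: 18.
Overall E[X²] = 0.29·40.71 + 0.37·11 + 0.34·18 = 21.9959.

21.9959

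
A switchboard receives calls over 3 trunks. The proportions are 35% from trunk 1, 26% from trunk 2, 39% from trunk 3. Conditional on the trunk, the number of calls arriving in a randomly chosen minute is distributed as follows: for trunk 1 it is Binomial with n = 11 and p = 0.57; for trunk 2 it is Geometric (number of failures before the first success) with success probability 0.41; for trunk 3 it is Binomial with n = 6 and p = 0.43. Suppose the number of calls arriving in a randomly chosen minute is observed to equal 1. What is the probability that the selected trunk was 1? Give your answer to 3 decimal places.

0.004

Likelihoods P(X=1 | ·): 1: 0.00135504; 2: 0.2419; 3: 0.155237.
Posterior ∝ prior × likelihood. Numerator for 1: 0.35·0.00135504 = 0.000474264.
Normalizing constant: 0.35·0.00135504 + 0.26·0.2419 + 0.39·0.155237 = 0.123911.
P(1 | observation) = 0.000474264 / 0.123911 = 0.00382747.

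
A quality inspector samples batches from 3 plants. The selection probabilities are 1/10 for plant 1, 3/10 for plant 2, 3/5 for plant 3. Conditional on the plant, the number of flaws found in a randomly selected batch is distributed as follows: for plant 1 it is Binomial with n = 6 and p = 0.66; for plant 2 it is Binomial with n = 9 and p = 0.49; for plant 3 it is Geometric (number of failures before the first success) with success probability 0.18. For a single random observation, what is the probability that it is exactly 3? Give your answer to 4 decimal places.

Conditional on each plant, P(X = 3): 1: 0.225995; 2: 0.173896; 3: 0.0992462.
By total probability, P(X = 3) = 0.1·0.225995 + 0.3·0.173896 + 0.6·0.0992462 = 0.134316.

0.1343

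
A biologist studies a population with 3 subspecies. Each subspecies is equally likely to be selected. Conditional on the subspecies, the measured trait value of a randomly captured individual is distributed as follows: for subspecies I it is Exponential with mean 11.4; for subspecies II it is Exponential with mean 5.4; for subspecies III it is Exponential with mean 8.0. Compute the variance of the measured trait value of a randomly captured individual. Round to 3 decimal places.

80.409

Per component, I: μ=11.4, E[X²]=259.92; II: μ=5.4, E[X²]=58.32; III: μ=8, E[X²]=128.
E[X] = 0.333333·11.4 + 0.333333·5.4 + 0.333333·8 = 8.26667.
E[X²] = 0.333333·259.92 + 0.333333·58.32 + 0.333333·128 = 148.747.
Var(X) = E[X²] − (E[X])² = 148.747 − 68.3378 = 80.4089.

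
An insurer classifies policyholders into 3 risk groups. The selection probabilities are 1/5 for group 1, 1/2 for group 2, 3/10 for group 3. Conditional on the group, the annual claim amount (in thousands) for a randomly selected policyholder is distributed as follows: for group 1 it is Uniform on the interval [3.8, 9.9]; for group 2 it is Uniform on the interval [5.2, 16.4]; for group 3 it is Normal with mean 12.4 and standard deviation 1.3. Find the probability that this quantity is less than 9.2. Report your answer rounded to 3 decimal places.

Conditional on each group, P(X < 9.2): 1: 0.885246; 2: 0.357143; 3: 0.00691713.
By total probability, P(X < 9.2) = 0.2·0.885246 + 0.5·0.357143 + 0.3·0.00691713 = 0.357696.

0.358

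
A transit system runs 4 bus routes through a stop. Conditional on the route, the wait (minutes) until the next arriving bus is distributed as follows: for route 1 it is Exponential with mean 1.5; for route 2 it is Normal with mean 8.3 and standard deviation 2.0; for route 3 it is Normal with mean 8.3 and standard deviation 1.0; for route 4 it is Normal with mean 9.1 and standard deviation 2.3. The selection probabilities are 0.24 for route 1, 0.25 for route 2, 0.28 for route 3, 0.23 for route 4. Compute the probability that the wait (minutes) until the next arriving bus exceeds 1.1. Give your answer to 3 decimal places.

Conditional on each route, P(X > 1.1): 1: 0.480305; 2: 0.999841; 3: 1; 4: 0.999748.
By total probability, P(X > 1.1) = 0.24·0.480305 + 0.25·0.999841 + 0.28·1 + 0.23·0.999748 = 0.875175.

0.875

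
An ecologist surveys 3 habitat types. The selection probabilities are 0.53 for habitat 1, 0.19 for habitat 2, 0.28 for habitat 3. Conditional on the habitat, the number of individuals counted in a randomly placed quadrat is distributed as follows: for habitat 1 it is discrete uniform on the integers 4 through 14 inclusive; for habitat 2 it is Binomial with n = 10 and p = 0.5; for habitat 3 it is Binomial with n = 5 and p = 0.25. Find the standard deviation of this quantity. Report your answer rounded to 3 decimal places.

4.161

Per component, 1: μ=9, E[X²]=91; 2: μ=5, E[X²]=27.5; 3: μ=1.25, E[X²]=2.5.
E[X] = 0.53·9 + 0.19·5 + 0.28·1.25 = 6.07.
E[X²] = 0.53·91 + 0.19·27.5 + 0.28·2.5 = 54.155.
Var(X) = E[X²] − (E[X])² = 54.155 − 36.8449 = 17.3101.
SD(X) = √17.3101 = 4.16054.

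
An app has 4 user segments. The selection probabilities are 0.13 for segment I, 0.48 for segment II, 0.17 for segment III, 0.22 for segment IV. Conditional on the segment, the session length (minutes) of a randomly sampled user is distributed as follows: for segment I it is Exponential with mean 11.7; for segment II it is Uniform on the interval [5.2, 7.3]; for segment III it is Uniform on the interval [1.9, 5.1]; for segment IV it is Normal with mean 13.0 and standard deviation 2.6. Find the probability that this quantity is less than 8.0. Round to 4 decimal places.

0.7204

Conditional on each segment, P(X < 8.0): I: 0.495285; II: 1; III: 1; IV: 0.0272352.
By total probability, P(X < 8.0) = 0.13·0.495285 + 0.48·1 + 0.17·1 + 0.22·0.0272352 = 0.720379.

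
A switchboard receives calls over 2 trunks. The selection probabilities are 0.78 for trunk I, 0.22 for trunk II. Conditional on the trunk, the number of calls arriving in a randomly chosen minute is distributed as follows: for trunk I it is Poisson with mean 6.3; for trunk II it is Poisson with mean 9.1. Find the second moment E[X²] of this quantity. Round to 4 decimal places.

56.0924

For each component E[X²] = Var + (mean)², giving I: 45.99; II: 91.91.
Overall E[X²] = 0.78·45.99 + 0.22·91.91 = 56.0924.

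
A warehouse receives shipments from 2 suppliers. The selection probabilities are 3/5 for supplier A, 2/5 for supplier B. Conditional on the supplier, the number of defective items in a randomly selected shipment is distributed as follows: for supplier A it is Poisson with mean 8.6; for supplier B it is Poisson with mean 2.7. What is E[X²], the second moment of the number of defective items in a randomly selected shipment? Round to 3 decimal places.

53.532

For each component E[X²] = Var + (mean)², giving A: 82.56; B: 9.99.
Overall E[X²] = 0.6·82.56 + 0.4·9.99 = 53.532.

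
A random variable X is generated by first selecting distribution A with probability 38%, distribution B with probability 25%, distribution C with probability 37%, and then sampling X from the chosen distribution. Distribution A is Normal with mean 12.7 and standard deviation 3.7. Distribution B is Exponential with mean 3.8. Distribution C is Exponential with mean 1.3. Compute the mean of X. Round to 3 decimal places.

6.257

Component means — A: 12.7; B: 3.8; C: 1.3.
E[X] = 0.38·12.7 + 0.25·3.8 + 0.37·1.3 = 6.257.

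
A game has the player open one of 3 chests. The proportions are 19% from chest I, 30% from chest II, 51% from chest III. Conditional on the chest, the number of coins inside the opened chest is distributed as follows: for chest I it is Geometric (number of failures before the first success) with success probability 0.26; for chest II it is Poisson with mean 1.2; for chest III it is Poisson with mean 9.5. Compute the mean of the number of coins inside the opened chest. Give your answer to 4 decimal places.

Component means — I: 2.84615; II: 1.2; III: 9.5.
E[X] = 0.19·2.84615 + 0.3·1.2 + 0.51·9.5 = 5.74577.

5.7458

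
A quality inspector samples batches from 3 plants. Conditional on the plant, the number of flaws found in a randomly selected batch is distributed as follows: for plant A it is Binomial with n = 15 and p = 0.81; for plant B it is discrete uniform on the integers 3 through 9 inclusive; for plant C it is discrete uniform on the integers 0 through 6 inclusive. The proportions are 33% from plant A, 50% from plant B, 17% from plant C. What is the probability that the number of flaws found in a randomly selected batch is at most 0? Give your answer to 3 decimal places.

0.024

Conditional on each plant, P(X ≤ 0): A: 1.51811e-11; B: 0; C: 0.142857.
By total probability, P(X ≤ 0) = 0.33·1.51811e-11 + 0.5·0 + 0.17·0.142857 = 0.0242857.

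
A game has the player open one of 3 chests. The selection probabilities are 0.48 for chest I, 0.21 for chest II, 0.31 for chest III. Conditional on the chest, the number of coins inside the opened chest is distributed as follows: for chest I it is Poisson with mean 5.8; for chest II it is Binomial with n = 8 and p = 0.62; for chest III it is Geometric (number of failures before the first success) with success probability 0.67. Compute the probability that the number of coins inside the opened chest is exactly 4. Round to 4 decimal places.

0.1163

Conditional on each chest, P(X = 4): I: 0.142755; II: 0.215675; III: 0.00794567.
By total probability, P(X = 4) = 0.48·0.142755 + 0.21·0.215675 + 0.31·0.00794567 = 0.116277.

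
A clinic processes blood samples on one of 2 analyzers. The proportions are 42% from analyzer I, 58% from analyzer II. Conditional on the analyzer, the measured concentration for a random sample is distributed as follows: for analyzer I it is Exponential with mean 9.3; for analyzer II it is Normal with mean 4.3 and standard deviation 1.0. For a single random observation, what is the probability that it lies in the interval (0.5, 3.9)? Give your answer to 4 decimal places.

Conditional on each analyzer, P(0.5 < X < 3.9): I: 0.290185; II: 0.344506.
By total probability, P(0.5 < X < 3.9) = 0.42·0.290185 + 0.58·0.344506 = 0.321691.

0.3217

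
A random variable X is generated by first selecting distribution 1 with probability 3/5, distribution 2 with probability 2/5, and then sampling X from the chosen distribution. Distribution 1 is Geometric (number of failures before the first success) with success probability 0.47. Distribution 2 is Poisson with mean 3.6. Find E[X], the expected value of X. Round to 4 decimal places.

2.1166

Component means — 1: 1.12766; 2: 3.6.
E[X] = 0.6·1.12766 + 0.4·3.6 = 2.1166.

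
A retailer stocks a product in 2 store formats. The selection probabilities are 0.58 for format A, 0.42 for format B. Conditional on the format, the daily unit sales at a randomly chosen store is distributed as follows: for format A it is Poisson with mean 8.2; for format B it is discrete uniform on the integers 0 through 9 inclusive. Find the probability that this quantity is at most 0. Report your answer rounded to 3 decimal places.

Conditional on each format, P(X ≤ 0): A: 0.000274654; B: 0.1.
By total probability, P(X ≤ 0) = 0.58·0.000274654 + 0.42·0.1 = 0.0421593.

0.042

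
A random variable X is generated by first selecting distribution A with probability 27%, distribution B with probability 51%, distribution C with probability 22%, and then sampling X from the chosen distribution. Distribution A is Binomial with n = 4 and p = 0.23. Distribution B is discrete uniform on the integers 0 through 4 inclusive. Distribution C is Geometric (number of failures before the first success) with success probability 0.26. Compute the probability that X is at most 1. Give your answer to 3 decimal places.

Conditional on each component, P(X ≤ 1): A: 0.771541; B: 0.4; C: 0.4524.
By total probability, P(X ≤ 1) = 0.27·0.771541 + 0.51·0.4 + 0.22·0.4524 = 0.511844.

0.512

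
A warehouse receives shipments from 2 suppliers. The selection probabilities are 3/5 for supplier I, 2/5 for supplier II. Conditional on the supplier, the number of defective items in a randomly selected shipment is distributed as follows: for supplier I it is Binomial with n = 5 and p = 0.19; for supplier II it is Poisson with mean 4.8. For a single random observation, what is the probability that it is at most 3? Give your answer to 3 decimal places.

Conditional on each supplier, P(X ≤ 3): I: 0.994474; II: 0.29423.
By total probability, P(X ≤ 3) = 0.6·0.994474 + 0.4·0.29423 = 0.714377.

0.714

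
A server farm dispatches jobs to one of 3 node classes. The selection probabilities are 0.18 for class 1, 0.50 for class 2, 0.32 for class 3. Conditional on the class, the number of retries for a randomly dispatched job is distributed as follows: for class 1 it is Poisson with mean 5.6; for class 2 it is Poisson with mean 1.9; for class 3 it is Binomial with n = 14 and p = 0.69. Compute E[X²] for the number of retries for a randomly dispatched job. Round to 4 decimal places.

For each component E[X²] = Var + (mean)², giving 1: 36.96; 2: 5.51; 3: 96.3102.
Overall E[X²] = 0.18·36.96 + 0.5·5.51 + 0.32·96.3102 = 40.2271.

40.2271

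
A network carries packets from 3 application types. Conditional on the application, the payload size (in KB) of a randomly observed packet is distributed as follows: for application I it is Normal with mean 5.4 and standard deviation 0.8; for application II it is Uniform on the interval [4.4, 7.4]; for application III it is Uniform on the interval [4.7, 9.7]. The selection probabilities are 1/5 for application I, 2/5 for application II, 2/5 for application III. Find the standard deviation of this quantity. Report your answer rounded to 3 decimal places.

1.346

Per component, I: μ=5.4, E[X²]=29.8; II: μ=5.9, E[X²]=35.56; III: μ=7.2, E[X²]=53.9233.
E[X] = 0.2·5.4 + 0.4·5.9 + 0.4·7.2 = 6.32.
E[X²] = 0.2·29.8 + 0.4·35.56 + 0.4·53.9233 = 41.7533.
Var(X) = E[X²] − (E[X])² = 41.7533 − 39.9424 = 1.81093.
SD(X) = √1.81093 = 1.34571.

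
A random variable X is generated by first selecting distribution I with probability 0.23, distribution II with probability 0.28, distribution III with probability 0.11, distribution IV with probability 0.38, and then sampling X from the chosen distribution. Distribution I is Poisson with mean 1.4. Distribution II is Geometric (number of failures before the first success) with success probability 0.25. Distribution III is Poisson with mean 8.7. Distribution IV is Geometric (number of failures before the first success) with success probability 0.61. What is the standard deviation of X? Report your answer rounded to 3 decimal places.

3.303

Per component, I: μ=1.4, E[X²]=3.36; II: μ=3, E[X²]=21; III: μ=8.7, E[X²]=84.39; IV: μ=0.639344, E[X²]=1.45687.
E[X] = 0.23·1.4 + 0.28·3 + 0.11·8.7 + 0.38·0.639344 = 2.36195.
E[X²] = 0.23·3.36 + 0.28·21 + 0.11·84.39 + 0.38·1.45687 = 16.4893.
Var(X) = E[X²] − (E[X])² = 16.4893 − 5.57881 = 10.9105.
SD(X) = √10.9105 = 3.3031.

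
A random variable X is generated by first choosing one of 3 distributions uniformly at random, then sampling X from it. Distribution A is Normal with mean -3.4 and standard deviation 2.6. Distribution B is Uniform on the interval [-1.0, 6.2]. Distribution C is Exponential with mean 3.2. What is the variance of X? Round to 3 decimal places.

15.987

Per component, A: μ=-3.4, E[X²]=18.32; B: μ=2.6, E[X²]=11.08; C: μ=3.2, E[X²]=20.48.
E[X] = 0.333333·-3.4 + 0.333333·2.6 + 0.333333·3.2 = 0.8.
E[X²] = 0.333333·18.32 + 0.333333·11.08 + 0.333333·20.48 = 16.6267.
Var(X) = E[X²] − (E[X])² = 16.6267 − 0.64 = 15.9867.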